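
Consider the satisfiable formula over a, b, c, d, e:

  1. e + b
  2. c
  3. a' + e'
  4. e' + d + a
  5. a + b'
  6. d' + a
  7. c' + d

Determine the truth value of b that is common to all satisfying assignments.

Suppose b = 0.
From the singleton clause (e), e = 1.
From the singleton clause (c), c = 1.
From the singleton clause (a'), a = 0.
From the singleton clause (d), d = 1.
But (d') is also a unit clause — contradiction.
So every satisfying assignment has b = True.

True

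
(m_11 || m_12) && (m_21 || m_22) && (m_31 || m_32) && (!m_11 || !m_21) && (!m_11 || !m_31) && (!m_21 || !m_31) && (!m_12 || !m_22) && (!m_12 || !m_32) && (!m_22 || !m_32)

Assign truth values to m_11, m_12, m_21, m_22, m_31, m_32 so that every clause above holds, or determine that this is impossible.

UNSATISFIABLE

Case m_11 = true:
(!m_21) alone gives m_21 = false.
(m_22) alone gives m_22 = true.
(!m_31) alone gives m_31 = false.
(m_32) alone gives m_32 = true.
Now (!m_32) is unsatisfied and unit — conflict.
Backtrack on m_11: now try m_11 = false.
(m_12) alone gives m_12 = true.
(!m_22) alone gives m_22 = false.
(m_21) alone gives m_21 = true.
(!m_31) alone gives m_31 = false.
(m_32) alone gives m_32 = true.
Now (!m_32) is unsatisfied and unit — conflict.
Both values of m_11 lead to a conflict.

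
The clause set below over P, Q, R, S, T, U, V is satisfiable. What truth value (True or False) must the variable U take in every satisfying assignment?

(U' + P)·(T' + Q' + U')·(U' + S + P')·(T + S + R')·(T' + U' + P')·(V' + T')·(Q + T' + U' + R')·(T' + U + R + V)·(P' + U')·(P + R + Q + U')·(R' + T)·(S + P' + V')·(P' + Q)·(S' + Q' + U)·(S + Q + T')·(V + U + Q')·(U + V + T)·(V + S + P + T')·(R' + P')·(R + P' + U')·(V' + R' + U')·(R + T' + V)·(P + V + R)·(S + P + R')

False

Suppose U = 1.
Unit clause (P) forces P = 1.
That conflicts with the unit clause (P').
So every satisfying assignment has U = False.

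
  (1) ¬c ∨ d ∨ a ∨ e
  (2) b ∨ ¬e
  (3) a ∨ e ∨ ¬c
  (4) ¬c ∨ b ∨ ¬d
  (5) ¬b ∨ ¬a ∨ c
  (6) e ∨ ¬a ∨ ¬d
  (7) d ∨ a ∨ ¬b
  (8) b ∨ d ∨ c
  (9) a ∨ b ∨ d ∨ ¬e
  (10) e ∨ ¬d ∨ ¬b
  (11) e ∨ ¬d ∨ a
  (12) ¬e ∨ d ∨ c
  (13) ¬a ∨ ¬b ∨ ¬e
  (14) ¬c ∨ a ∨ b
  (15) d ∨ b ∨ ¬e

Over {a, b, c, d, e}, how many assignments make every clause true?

4

There are 2^5 = 32 truth assignments over (a, b, c, d, e).
Split on a. With a = True, the clauses containing a are satisfied and ¬a drops from the rest; 2 of the 2^4 = 16 assignments to the other variables satisfy what remains.
With a = False, by the same count on the reduced clause set, 2 assignments work.
Total: 2 + 2 = 4.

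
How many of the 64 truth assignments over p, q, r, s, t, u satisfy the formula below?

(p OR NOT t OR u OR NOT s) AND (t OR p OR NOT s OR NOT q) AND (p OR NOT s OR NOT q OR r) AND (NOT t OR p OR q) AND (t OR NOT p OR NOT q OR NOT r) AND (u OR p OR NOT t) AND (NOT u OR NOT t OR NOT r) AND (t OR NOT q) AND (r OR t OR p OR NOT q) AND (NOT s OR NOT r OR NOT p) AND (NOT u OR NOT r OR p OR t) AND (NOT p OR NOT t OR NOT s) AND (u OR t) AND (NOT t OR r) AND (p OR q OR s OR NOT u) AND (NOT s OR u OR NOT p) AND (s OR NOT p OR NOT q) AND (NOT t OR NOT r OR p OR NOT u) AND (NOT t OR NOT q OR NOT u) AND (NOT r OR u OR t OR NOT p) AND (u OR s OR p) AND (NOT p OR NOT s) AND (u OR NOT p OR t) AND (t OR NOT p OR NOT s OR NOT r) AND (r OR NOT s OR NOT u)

There are 2^6 = 64 truth assignments over (p, q, r, s, t, u).
Split on u. With u = true, the clauses containing u are satisfied and NOT u drops from the rest; 2 of the 2^5 = 32 assignments to the other variables satisfy what remains.
With u = false, by the same count on the reduced clause set, 1 assignment works.
Total: 2 + 1 = 3.

3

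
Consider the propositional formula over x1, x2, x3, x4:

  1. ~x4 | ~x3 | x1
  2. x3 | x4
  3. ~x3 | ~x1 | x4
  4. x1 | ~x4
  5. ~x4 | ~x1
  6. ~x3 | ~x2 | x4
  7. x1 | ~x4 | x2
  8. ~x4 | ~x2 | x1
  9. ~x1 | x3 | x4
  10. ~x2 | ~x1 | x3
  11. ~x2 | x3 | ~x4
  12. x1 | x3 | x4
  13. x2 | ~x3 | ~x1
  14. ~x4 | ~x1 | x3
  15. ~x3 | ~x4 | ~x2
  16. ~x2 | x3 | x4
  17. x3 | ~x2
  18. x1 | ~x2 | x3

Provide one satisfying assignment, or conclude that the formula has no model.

Branch on x3: set x3 = 1.
Branch on x4: set x4 = 0.
(~x1) alone gives x1 = 0.
(~x2) alone gives x2 = 0.
Every clause now holds.

x1: 0,  x2: 0,  x3: 1,  x4: 0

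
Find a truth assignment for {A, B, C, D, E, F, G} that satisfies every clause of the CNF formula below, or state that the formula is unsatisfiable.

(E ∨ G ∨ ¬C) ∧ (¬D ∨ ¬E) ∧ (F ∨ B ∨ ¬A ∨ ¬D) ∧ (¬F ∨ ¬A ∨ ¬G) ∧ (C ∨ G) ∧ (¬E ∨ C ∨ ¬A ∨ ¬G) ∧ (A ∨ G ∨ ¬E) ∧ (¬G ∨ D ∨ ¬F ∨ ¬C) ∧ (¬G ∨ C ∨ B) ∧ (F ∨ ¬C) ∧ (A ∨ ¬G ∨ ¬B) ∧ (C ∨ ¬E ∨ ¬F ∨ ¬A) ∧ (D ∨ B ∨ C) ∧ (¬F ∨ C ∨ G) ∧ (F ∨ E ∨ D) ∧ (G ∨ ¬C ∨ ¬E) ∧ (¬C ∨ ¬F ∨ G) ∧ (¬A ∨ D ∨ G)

Suppose D = True.
The clause (¬E) is unit, so E = False.
Suppose G = True.
Suppose F = True.
The clause (¬A) is unit, so A = False.
The clause (¬B) is unit, so B = False.
The clause (C) is unit, so C = True.
Every clause now holds.

A ↦ False; B ↦ False; C ↦ True; D ↦ True; E ↦ False; F ↦ True; G ↦ True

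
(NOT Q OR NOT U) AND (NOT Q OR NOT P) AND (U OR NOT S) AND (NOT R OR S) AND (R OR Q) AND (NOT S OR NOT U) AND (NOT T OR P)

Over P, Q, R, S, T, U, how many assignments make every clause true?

1

There are 2^6 = 64 truth assignments over (P, Q, R, S, T, U).
Split on Q. With Q = true, the clauses containing Q are satisfied and NOT Q drops from the rest; 1 of the 2^5 = 32 assignments to the other variables satisfy what remains.
With Q = false, by the same count on the reduced clause set, 0 assignments work.
Total: 1 + 0 = 1.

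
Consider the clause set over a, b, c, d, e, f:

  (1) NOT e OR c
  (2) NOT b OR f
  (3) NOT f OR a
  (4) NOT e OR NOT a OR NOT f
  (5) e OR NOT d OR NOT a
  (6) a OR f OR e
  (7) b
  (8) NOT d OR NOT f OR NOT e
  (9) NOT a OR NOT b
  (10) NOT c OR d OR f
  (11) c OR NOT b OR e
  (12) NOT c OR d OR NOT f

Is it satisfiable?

Unit clause (b) forces b = true.
Unit clause (f) forces f = true.
Unit clause (a) forces a = true.
Now (NOT a) is unsatisfied and unit — conflict.
No assignment satisfies every clause.

No, unsatisfiable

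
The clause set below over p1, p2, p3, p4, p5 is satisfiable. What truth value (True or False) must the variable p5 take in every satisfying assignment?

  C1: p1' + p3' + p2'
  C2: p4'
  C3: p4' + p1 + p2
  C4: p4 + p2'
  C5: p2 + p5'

False

Suppose p5 = 1.
Unit clause (p4') forces p4 = 0.
Unit clause (p2') forces p2 = 0.
That conflicts with the unit clause (p2).
So every satisfying assignment has p5 = False.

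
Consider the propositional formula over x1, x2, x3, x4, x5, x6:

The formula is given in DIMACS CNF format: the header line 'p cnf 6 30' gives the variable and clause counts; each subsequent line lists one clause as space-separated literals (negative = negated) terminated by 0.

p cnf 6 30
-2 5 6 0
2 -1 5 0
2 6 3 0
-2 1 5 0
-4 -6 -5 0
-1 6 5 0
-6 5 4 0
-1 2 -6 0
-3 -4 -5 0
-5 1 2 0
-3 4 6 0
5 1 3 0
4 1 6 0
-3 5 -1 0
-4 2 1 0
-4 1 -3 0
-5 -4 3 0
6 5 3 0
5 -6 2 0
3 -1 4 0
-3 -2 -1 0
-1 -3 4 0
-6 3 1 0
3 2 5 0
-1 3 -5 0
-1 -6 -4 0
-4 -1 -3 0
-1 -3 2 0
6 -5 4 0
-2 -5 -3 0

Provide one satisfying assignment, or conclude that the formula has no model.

Try x2 = False.
Try x1 = False.
(¬x5) alone gives x5 = False.
(x3) alone gives x3 = True.
(¬x4) alone gives x4 = False.
(¬x6) alone gives x6 = False.
But (x6) is also a unit clause — contradiction.
Backtrack on x1: now try x1 = True.
(x5) alone gives x5 = True.
(¬x6) alone gives x6 = False.
(x3) alone gives x3 = True.
But (¬x3) is also a unit clause — contradiction.
Either choice for x1 ends in contradiction.
Backtrack on x2: now try x2 = True.
Try x5 = True.
(¬x3) alone gives x3 = False.
(¬x4) alone gives x4 = False.
(¬x1) alone gives x1 = False.
(x6) alone gives x6 = True.
But (¬x6) is also a unit clause — contradiction.
Backtrack on x5: now try x5 = False.
(x6) alone gives x6 = True.
(x1) alone gives x1 = True.
(x4) alone gives x4 = True.
But (¬x4) is also a unit clause — contradiction.
Either choice for x5 ends in contradiction.
Either choice for x2 ends in contradiction.

UNSATISFIABLE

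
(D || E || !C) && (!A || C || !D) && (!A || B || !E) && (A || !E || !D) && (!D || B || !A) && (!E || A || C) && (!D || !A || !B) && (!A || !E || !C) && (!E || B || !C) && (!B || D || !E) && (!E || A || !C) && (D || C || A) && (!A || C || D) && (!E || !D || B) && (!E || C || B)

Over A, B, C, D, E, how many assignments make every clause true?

There are 2^5 = 32 truth assignments over (A, B, C, D, E).
Split on D. With D = true, the clauses containing D are satisfied and !D drops from the rest; 4 of the 2^4 = 16 assignments to the other variables satisfy what remains.
With D = false, by the same count on the reduced clause set, 0 assignments work.
(One model: A=F, B=F, C=F, D=T, E=F.)
Total: 4 + 0 = 4.

4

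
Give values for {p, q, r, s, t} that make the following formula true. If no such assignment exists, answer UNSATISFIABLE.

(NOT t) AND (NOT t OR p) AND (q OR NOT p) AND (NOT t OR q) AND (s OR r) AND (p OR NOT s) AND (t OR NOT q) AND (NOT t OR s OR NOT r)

Unit clause (NOT t) forces t = false.
Unit clause (NOT q) forces q = false.
Unit clause (NOT p) forces p = false.
Unit clause (NOT s) forces s = false.
Unit clause (r) forces r = true.
Every clause now holds.

p: false; q: false; r: true; s: false; t: false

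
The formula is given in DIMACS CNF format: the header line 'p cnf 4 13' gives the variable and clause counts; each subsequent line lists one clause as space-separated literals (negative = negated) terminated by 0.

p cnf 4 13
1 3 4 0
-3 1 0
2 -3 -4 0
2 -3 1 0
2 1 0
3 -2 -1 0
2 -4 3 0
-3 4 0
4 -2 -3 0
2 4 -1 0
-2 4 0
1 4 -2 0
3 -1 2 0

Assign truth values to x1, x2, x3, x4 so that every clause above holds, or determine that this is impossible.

x1=True,  x2=True,  x3=True,  x4=True

Try x3 = True.
(x1) alone gives x1 = True.
(x4) alone gives x4 = True.
(x2) alone gives x2 = True.
Every clause now holds.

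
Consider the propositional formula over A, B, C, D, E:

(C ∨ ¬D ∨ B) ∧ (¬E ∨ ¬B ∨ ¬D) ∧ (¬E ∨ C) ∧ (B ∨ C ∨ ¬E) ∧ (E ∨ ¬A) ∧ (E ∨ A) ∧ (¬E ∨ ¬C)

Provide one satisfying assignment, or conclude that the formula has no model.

Suppose E = False.
From the singleton clause (¬A), A = False.
That conflicts with the unit clause (A).
Undo E and try E = True.
From the singleton clause (C), C = True.
That conflicts with the unit clause (¬C).
Neither E = True nor E = False works.

UNSATISFIABLE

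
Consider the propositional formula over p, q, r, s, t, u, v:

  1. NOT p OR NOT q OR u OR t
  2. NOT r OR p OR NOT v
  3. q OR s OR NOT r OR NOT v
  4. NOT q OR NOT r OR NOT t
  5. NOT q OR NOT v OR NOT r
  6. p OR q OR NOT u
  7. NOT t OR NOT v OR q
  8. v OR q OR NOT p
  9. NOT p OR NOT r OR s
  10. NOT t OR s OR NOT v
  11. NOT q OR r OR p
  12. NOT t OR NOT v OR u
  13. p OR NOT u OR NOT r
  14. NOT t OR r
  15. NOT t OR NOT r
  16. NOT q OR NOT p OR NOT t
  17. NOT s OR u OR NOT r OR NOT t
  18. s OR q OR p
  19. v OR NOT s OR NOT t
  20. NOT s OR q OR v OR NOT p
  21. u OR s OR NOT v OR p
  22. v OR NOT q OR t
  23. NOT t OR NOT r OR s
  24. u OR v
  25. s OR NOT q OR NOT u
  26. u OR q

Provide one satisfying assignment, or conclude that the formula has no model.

p=true, q=false, r=false, s=true, t=false, u=true, v=true

Case t = false:
Case v = true:
Case r = false:
Case q = false:
The clause (u) is unit, so u = true.
The clause (p) is unit, so p = true.
All clauses hold; s can take either value.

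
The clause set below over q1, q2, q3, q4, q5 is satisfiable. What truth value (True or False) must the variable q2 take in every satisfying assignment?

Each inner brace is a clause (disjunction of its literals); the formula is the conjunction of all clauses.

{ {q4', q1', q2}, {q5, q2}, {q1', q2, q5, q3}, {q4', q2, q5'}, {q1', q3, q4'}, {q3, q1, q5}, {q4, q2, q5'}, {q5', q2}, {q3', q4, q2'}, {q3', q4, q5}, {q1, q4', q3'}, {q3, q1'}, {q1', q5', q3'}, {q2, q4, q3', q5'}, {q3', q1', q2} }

True

Suppose q2 = 0.
(q5) alone gives q5 = 1.
Now (q5') is unsatisfied and unit — conflict.
So every satisfying assignment has q2 = True.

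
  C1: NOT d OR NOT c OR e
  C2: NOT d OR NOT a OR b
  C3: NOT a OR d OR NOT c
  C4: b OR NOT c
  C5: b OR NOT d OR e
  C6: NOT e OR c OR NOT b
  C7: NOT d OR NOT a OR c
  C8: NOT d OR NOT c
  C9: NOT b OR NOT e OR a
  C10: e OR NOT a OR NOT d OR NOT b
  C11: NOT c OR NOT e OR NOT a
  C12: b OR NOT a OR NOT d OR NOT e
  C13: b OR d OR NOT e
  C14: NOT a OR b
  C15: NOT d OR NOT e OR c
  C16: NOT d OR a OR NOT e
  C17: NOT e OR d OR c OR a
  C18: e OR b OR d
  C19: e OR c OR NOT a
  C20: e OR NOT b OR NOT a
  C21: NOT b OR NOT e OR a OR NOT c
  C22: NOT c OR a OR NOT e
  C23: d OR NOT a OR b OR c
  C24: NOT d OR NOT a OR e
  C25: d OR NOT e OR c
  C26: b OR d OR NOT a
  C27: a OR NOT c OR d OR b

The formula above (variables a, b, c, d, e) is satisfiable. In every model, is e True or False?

False

Suppose e = true.
Case b = true:
The clause (c) is unit, so c = true.
The clause (NOT d) is unit, so d = false.
The clause (NOT a) is unit, so a = false.
But (a) is also a unit clause — contradiction.
Backtrack on b: now try b = false.
The clause (NOT c) is unit, so c = false.
The clause (d) is unit, so d = true.
But (NOT d) is also a unit clause — contradiction.
Either choice for b ends in contradiction.
So every satisfying assignment has e = False.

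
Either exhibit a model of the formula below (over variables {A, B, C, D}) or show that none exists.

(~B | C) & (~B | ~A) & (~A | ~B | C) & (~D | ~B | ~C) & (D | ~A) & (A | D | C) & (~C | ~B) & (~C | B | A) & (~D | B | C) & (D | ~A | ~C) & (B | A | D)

Suppose B = 0.
Suppose D = 1.
The clause (C) is unit, so C = 1.
The clause (A) is unit, so A = 1.
This assignment satisfies each clause.

A ↦ 1; B ↦ 0; C ↦ 1; D ↦ 1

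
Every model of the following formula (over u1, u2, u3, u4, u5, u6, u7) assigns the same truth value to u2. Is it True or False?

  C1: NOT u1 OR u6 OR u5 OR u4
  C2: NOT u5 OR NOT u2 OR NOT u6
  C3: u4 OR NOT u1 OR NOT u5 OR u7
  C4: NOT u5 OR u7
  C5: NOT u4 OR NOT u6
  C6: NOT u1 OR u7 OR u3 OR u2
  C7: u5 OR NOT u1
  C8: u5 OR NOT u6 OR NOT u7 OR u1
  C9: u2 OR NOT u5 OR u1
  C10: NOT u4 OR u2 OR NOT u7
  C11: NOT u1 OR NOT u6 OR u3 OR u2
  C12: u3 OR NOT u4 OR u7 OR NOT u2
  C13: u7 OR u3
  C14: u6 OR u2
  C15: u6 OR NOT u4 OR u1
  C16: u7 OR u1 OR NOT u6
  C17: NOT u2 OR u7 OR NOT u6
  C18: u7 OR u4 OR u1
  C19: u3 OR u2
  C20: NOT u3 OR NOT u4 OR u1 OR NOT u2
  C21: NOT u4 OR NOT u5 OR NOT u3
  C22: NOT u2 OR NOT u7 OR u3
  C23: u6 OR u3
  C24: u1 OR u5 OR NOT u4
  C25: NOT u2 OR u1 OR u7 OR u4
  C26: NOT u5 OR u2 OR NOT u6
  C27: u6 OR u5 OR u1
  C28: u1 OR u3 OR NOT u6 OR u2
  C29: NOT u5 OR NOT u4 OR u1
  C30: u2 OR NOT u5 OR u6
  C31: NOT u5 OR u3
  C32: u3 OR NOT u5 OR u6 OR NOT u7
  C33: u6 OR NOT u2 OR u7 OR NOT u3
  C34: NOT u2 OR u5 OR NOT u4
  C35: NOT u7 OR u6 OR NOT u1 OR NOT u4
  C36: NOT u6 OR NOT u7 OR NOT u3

Suppose u2 = false.
(u6) alone gives u6 = true.
(NOT u4) alone gives u4 = false.
(u3) alone gives u3 = true.
(NOT u5) alone gives u5 = false.
(NOT u1) alone gives u1 = false.
(NOT u7) alone gives u7 = false.
That conflicts with the unit clause (u7).
So every satisfying assignment has u2 = True.

True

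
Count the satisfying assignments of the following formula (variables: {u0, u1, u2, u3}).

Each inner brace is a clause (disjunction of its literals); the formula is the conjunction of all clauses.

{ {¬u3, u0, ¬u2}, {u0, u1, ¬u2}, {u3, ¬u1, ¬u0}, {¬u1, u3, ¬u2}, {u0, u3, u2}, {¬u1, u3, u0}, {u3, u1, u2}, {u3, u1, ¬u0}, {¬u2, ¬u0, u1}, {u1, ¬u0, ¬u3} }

There are 2^4 = 16 truth assignments over (u0, u1, u2, u3).
Check each against the 10 clauses (columns in the order u0, u1, u2, u3):
  F F F F  ✗ fails (u0 ∨ u3 ∨ u2)
  F F F T  ✓ satisfies all
  F F T F  ✗ fails (u0 ∨ u1 ∨ ¬u2)
  F F T T  ✗ fails (¬u3 ∨ u0 ∨ ¬u2)
  F T F F  ✗ fails (u0 ∨ u3 ∨ u2)
  F T F T  ✓ satisfies all
  F T T F  ✗ fails (¬u1 ∨ u3 ∨ ¬u2)
  F T T T  ✗ fails (¬u3 ∨ u0 ∨ ¬u2)
  T F F F  ✗ fails (u3 ∨ u1 ∨ u2)
  T F F T  ✗ fails (u1 ∨ ¬u0 ∨ ¬u3)
  T F T F  ✗ fails (u3 ∨ u1 ∨ ¬u0)
  T F T T  ✗ fails (¬u2 ∨ ¬u0 ∨ u1)
  T T F F  ✗ fails (u3 ∨ ¬u1 ∨ ¬u0)
  T T F T  ✓ satisfies all
  T T T F  ✗ fails (u3 ∨ ¬u1 ∨ ¬u0)
  T T T T  ✓ satisfies all
4 of the 16 rows are models.

4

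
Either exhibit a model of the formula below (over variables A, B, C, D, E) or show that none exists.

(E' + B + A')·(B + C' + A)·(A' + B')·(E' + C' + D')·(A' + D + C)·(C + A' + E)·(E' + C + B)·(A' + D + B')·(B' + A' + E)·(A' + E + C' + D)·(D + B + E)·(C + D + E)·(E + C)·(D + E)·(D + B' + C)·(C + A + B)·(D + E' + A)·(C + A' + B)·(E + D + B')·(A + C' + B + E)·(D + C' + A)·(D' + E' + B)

A ↦ 0,  B ↦ 1,  C ↦ 0,  D ↦ 1,  E ↦ 1

Branch on A: set A = 0.
Branch on B: set B = 1.
Branch on E: set E = 1.
From the singleton clause (D), D = 1.
From the singleton clause (C'), C = 0.
All clauses are satisfied.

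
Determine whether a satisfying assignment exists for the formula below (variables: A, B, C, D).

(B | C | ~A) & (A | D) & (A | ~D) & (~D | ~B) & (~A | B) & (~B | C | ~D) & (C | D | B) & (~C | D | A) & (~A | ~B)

Case A = 1:
From the singleton clause (B), B = 1.
But (~B) is also a unit clause — contradiction.
Backtrack on A: now try A = 0.
From the singleton clause (D), D = 1.
But (~D) is also a unit clause — contradiction.
Both values of A lead to a conflict.
No assignment satisfies every clause.

No, unsatisfiable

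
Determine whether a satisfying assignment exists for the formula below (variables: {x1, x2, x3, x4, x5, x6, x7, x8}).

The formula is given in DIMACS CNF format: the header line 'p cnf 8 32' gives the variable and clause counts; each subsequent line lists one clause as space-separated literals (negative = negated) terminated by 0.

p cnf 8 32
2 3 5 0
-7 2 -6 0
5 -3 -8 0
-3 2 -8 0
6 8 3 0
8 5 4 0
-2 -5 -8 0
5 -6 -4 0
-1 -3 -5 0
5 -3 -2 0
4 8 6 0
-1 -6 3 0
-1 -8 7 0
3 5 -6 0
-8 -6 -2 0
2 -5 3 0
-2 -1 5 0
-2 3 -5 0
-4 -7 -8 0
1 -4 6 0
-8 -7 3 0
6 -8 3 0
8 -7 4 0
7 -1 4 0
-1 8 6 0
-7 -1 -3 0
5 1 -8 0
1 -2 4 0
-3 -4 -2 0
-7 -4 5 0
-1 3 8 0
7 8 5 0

Case x2 = False:
Case x3 = True:
Unit clause (¬x8) forces x8 = False.
Case x7 = False:
Unit clause (x5) forces x5 = True.
Unit clause (¬x1) forces x1 = False.
Case x4 = False:
Unit clause (x6) forces x6 = True.
This assignment satisfies each clause.
A satisfying assignment: x1 ↦ False, x2 ↦ False, x3 ↦ True, x4 ↦ False, x5 ↦ True, x6 ↦ True, x7 ↦ False, x8 ↦ False.

Yes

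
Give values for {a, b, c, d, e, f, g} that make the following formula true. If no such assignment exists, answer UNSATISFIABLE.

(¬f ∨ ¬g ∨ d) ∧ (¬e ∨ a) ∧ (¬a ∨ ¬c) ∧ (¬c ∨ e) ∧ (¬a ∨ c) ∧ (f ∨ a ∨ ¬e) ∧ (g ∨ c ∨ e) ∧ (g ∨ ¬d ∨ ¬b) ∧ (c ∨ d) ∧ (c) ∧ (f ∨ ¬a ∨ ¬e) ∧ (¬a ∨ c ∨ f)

UNSATISFIABLE

From the singleton clause (c), c = True.
From the singleton clause (¬a), a = False.
From the singleton clause (¬e), e = False.
That conflicts with the unit clause (e).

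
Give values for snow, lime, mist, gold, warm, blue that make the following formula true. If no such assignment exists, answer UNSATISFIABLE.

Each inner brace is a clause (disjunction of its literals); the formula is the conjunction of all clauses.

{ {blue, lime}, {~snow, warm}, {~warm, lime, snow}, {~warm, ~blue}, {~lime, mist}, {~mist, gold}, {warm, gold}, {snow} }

Unit clause (snow) forces snow = 1.
Unit clause (warm) forces warm = 1.
Unit clause (~blue) forces blue = 0.
Unit clause (lime) forces lime = 1.
Unit clause (mist) forces mist = 1.
Unit clause (gold) forces gold = 1.
Every clause now holds.

snow ↦ 1, lime ↦ 1, mist ↦ 1, gold ↦ 1, warm ↦ 1, blue ↦ 0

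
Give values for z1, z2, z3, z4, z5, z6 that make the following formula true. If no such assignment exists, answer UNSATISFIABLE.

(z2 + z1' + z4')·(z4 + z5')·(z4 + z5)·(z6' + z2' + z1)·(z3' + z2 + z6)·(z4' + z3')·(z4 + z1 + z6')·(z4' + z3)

UNSATISFIABLE

Branch on z4: set z4 = 1.
The clause (z3') is unit, so z3 = 0.
Now (z3) is unsatisfied and unit — conflict.
That branch fails; take z4 = 0 instead.
The clause (z5') is unit, so z5 = 0.
Now (z5) is unsatisfied and unit — conflict.
Both values of z4 lead to a conflict.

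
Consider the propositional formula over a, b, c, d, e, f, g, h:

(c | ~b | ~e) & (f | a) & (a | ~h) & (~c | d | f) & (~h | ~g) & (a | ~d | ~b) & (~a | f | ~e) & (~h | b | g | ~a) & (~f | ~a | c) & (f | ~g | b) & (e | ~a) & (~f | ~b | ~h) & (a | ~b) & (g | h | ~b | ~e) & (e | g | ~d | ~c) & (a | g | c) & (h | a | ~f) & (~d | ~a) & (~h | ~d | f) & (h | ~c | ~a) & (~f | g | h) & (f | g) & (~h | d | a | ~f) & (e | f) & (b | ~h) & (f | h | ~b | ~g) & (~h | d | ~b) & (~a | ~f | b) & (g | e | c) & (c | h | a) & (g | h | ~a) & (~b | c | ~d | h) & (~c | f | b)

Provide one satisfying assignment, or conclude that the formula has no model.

UNSATISFIABLE

Branch on f: set f = 1.
Branch on a: set a = 1.
(c) alone gives c = 1.
(e) alone gives e = 1.
(~d) alone gives d = 0.
(h) alone gives h = 1.
(~g) alone gives g = 0.
(b) alone gives b = 1.
That conflicts with the unit clause (~b).
Undo a and try a = 0.
(~h) alone gives h = 0.
That conflicts with the unit clause (h).
Neither a = 1 nor a = 0 works.
Undo f and try f = 0.
(a) alone gives a = 1.
(~e) alone gives e = 0.
That conflicts with the unit clause (e).
Neither f = 1 nor f = 0 works.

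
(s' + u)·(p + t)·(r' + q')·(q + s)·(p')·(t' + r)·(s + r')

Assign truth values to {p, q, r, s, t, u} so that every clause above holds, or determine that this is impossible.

The clause (p') is unit, so p = 0.
The clause (t) is unit, so t = 1.
The clause (r) is unit, so r = 1.
The clause (q') is unit, so q = 0.
The clause (s) is unit, so s = 1.
The clause (u) is unit, so u = 1.
Every clause now holds.

p: 0; q: 0; r: 1; s: 1; t: 1; u: 1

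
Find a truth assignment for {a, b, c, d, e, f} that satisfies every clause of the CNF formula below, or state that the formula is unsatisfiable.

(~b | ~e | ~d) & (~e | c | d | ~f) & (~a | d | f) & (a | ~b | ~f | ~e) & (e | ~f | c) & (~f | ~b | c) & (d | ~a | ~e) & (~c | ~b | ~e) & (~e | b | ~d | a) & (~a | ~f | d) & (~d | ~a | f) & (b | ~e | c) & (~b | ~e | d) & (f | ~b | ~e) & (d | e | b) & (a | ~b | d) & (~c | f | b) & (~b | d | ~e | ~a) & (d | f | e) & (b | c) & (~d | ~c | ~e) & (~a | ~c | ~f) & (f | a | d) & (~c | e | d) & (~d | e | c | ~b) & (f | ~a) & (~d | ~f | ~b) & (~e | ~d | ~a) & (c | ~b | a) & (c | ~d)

Try b = 0.
Unit clause (c) forces c = 1.
Unit clause (f) forces f = 1.
Unit clause (~a) forces a = 0.
Try e = 1.
Unit clause (~d) forces d = 0.
Every clause now holds.

a=0,  b=0,  c=1,  d=0,  e=1,  f=1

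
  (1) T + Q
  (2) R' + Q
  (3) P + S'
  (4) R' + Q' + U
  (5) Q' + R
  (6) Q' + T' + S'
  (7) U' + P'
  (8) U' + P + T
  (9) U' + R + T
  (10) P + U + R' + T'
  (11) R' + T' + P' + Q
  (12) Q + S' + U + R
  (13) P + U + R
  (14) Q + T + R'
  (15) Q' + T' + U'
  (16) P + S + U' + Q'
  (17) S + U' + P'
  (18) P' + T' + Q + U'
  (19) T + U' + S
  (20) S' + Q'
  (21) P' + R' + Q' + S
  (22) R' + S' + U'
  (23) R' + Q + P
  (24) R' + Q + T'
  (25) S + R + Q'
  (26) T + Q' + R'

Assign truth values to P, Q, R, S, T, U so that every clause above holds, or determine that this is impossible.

Case T = 1:
Case R = 0:
From the singleton clause (Q'), Q = 0.
Case P = 1:
From the singleton clause (U'), U = 0.
From the singleton clause (S'), S = 0.
All clauses are satisfied.

P ↦ 1, Q ↦ 0, R ↦ 0, S ↦ 0, T ↦ 1, U ↦ 0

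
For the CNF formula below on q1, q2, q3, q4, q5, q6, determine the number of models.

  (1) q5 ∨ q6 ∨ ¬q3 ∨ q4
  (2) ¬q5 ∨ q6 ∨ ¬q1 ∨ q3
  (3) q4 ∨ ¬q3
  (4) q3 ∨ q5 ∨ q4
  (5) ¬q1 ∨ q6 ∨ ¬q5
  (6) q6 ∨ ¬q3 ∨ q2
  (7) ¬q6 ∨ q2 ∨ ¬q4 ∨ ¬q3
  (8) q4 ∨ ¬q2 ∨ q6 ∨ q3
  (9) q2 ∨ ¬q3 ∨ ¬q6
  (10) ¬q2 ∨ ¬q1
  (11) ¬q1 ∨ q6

18

There are 2^6 = 64 truth assignments over (q1, q2, q3, q4, q5, q6).
Split on q1. With q1 = True, the clauses containing q1 are satisfied and ¬q1 drops from the rest; 3 of the 2^5 = 32 assignments to the other variables satisfy what remains.
With q1 = False, by the same count on the reduced clause set, 15 assignments work.
(One model: q1=F, q2=F, q3=F, q4=F, q5=T, q6=F.)
Total: 3 + 15 = 18.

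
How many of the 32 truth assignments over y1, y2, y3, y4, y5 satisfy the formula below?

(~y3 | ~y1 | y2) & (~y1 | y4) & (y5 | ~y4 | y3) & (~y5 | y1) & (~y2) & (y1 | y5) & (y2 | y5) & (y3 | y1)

There are 2^5 = 32 truth assignments over (y1, y2, y3, y4, y5).
Split on y1. With y1 = 1, the clauses containing y1 are satisfied and ~y1 drops from the rest; 1 of the 2^4 = 16 assignments to the other variables satisfy what remains.
With y1 = 0, by the same count on the reduced clause set, 0 assignments work.
Total: 1 + 0 = 1.

1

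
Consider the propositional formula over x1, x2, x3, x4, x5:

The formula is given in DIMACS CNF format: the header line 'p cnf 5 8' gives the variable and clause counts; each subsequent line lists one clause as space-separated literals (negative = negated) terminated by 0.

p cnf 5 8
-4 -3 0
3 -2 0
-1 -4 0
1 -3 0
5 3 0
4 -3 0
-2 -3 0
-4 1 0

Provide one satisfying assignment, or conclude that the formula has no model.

x1 ↦ True; x2 ↦ False; x3 ↦ False; x4 ↦ False; x5 ↦ True

Suppose x4 = False.
(¬x3) alone gives x3 = False.
(¬x2) alone gives x2 = False.
(x5) alone gives x5 = True.
Every clause is now satisfied; x1 is unconstrained.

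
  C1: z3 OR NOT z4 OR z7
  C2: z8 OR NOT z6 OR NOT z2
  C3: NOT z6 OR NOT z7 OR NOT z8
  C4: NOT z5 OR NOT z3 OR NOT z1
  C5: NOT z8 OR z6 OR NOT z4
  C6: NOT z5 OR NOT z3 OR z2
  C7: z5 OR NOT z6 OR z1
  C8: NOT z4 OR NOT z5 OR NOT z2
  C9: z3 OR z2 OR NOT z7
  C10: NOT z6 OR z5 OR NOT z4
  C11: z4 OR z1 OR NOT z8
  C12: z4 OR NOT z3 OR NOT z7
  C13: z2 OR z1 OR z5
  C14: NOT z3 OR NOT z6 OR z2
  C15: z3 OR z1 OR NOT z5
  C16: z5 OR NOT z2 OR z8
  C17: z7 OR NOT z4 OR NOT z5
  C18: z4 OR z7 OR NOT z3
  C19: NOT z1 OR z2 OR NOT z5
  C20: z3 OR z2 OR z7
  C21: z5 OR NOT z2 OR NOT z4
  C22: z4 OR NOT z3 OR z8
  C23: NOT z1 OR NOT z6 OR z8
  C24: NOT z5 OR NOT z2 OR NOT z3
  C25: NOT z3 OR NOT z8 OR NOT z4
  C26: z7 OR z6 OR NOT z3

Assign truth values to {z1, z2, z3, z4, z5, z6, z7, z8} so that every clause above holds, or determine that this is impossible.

z1=true,  z2=false,  z3=true,  z4=true,  z5=false,  z6=false,  z7=true,  z8=false

Case z3 = true:
Case z5 = false:
Case z6 = false:
The clause (z7) is unit, so z7 = true.
The clause (z4) is unit, so z4 = true.
The clause (NOT z8) is unit, so z8 = false.
The clause (NOT z2) is unit, so z2 = false.
The clause (z1) is unit, so z1 = true.
Every clause now holds.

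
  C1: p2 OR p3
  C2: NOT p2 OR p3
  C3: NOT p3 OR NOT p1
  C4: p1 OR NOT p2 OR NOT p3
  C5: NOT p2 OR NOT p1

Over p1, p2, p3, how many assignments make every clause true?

1

There are 2^3 = 8 truth assignments over (p1, p2, p3).
Check each against the 5 clauses (columns in the order p1, p2, p3):
  F F F  ✗ fails (p2 OR p3)
  F F T  ✓ satisfies all
  F T F  ✗ fails (NOT p2 OR p3)
  F T T  ✗ fails (p1 OR NOT p2 OR NOT p3)
  T F F  ✗ fails (p2 OR p3)
  T F T  ✗ fails (NOT p3 OR NOT p1)
  T T F  ✗ fails (NOT p2 OR p3)
  T T T  ✗ fails (NOT p3 OR NOT p1)
1 of the 8 rows is a model.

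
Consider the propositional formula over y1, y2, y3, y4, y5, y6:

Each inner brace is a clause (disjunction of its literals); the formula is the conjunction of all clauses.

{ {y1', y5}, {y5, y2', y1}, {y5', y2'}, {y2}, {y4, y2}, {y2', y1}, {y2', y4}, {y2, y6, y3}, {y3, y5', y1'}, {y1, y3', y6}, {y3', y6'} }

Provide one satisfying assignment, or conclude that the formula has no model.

UNSATISFIABLE

Unit clause (y2) forces y2 = 1.
Unit clause (y5') forces y5 = 0.
Unit clause (y1') forces y1 = 0.
That conflicts with the unit clause (y1).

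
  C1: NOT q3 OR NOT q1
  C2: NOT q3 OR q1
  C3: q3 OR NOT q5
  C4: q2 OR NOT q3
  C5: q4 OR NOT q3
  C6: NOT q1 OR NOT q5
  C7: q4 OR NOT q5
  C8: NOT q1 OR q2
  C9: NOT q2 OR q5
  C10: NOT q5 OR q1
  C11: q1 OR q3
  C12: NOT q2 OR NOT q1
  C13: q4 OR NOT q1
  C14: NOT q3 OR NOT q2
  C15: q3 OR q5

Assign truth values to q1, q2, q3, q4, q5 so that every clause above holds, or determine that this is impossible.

UNSATISFIABLE

Try q3 = false.
The clause (NOT q5) is unit, so q5 = false.
That conflicts with the unit clause (q5).
So q3 must be the other value — set q3 = true.
The clause (NOT q1) is unit, so q1 = false.
That conflicts with the unit clause (q1).
Neither q3 = true nor q3 = false works.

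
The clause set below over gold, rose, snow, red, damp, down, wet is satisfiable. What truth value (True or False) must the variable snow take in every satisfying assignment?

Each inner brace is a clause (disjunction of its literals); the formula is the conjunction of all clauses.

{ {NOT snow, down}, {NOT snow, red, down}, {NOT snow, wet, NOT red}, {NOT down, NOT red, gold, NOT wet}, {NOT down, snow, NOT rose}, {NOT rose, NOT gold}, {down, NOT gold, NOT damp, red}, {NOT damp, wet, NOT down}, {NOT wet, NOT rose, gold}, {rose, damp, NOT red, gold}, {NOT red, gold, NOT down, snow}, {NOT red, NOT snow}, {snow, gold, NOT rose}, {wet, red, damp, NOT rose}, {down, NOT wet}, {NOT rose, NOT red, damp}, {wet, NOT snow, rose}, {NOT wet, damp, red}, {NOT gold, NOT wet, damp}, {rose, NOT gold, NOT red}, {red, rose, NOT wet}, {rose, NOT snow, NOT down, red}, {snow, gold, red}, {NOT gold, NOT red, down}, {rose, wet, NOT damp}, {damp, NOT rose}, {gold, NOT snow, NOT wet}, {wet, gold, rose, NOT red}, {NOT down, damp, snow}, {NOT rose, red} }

False

Suppose snow = true.
From the singleton clause (down), down = true.
From the singleton clause (NOT red), red = false.
From the singleton clause (rose), rose = true.
That conflicts with the unit clause (NOT rose).
So every satisfying assignment has snow = False.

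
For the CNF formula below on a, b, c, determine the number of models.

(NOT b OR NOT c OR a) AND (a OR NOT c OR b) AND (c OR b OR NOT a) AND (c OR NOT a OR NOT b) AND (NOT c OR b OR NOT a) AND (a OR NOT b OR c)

2

There are 2^3 = 8 truth assignments over (a, b, c).
Check each against the 6 clauses (columns in the order a, b, c):
  F F F  ✓ satisfies all
  F F T  ✗ fails (a OR NOT c OR b)
  F T F  ✗ fails (a OR NOT b OR c)
  F T T  ✗ fails (NOT b OR NOT c OR a)
  T F F  ✗ fails (c OR b OR NOT a)
  T F T  ✗ fails (NOT c OR b OR NOT a)
  T T F  ✗ fails (c OR NOT a OR NOT b)
  T T T  ✓ satisfies all
2 of the 8 rows are models.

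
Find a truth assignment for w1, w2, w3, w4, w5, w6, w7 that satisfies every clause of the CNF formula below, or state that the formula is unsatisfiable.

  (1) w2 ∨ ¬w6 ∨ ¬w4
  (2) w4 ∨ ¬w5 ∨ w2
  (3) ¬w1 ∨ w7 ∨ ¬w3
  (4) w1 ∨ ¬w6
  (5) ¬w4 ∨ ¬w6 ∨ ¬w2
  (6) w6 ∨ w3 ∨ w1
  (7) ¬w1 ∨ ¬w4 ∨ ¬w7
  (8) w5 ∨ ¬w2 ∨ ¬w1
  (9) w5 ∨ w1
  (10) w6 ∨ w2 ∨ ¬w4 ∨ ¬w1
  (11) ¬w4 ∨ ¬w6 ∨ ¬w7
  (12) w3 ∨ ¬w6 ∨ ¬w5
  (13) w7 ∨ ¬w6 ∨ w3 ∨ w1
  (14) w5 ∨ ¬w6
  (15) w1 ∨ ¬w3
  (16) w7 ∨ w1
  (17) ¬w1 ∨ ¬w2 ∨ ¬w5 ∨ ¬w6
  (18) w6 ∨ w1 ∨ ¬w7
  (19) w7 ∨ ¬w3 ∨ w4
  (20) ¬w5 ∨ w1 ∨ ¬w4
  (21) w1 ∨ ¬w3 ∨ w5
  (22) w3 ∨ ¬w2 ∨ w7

Branch on w1: set w1 = True.
Branch on w7: set w7 = True.
The clause (¬w4) is unit, so w4 = False.
Branch on w5: set w5 = False.
The clause (¬w2) is unit, so w2 = False.
The clause (¬w6) is unit, so w6 = False.
Every clause is now satisfied; w3 is unconstrained.

w1: True, w2: False, w3: False, w4: False, w5: False, w6: False, w7: True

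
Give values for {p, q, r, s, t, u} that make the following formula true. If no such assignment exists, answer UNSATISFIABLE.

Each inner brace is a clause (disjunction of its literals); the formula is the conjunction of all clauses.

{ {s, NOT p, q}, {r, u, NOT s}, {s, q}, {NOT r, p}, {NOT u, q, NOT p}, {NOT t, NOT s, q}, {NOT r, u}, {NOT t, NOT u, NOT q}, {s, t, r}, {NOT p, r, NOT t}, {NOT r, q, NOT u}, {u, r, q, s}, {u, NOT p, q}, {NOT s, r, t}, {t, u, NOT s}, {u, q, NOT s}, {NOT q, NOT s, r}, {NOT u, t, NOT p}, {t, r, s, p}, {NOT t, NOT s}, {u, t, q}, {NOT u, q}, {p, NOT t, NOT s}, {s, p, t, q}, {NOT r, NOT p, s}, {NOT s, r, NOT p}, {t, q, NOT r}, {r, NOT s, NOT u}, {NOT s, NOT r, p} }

p ↦ false,  q ↦ true,  r ↦ false,  s ↦ false,  t ↦ true,  u ↦ false

Try s = false.
The clause (q) is unit, so q = true.
Try r = false.
The clause (t) is unit, so t = true.
The clause (NOT u) is unit, so u = false.
The clause (NOT p) is unit, so p = false.
All clauses are satisfied.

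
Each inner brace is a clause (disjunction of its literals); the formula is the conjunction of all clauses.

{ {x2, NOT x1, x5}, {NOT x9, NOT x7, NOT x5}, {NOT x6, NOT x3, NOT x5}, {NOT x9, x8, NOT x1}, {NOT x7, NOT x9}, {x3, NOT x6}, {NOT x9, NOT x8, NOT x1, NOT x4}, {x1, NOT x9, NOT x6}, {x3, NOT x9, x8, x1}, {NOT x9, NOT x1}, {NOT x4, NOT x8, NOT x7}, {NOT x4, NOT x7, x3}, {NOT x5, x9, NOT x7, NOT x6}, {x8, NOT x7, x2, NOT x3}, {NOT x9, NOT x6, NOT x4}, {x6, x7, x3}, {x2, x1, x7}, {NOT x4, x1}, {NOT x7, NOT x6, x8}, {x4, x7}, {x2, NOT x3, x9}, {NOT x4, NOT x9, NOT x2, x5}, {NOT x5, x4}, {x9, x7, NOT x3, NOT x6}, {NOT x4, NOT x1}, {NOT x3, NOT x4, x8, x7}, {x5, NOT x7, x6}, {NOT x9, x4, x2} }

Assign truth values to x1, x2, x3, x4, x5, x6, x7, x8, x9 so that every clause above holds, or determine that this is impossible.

x1 ↦ true, x2 ↦ true, x3 ↦ true, x4 ↦ false, x5 ↦ false, x6 ↦ true, x7 ↦ true, x8 ↦ true, x9 ↦ false

Branch on x7: set x7 = true.
The clause (NOT x9) is unit, so x9 = false.
Branch on x3: set x3 = true.
The clause (x2) is unit, so x2 = true.
Branch on x6: set x6 = true.
The clause (NOT x5) is unit, so x5 = false.
The clause (x8) is unit, so x8 = true.
The clause (NOT x4) is unit, so x4 = false.
No clause remains; x1 is free.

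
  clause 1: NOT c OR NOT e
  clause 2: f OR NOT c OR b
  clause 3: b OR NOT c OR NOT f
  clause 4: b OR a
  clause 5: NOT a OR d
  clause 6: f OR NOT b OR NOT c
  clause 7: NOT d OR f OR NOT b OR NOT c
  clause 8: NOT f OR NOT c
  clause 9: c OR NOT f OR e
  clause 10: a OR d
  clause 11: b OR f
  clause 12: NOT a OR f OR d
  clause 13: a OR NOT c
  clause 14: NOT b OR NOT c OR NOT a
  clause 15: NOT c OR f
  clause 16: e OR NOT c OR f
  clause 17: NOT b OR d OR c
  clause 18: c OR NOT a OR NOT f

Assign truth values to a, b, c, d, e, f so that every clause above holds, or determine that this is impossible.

Branch on c: set c = false.
Branch on b: set b = true.
Unit clause (d) forces d = true.
Branch on f: set f = false.
All clauses hold; a, e can take either value.

a ↦ false; b ↦ true; c ↦ false; d ↦ true; e ↦ false; f ↦ false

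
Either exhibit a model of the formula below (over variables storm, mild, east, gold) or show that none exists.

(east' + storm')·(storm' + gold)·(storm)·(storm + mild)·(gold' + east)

UNSATISFIABLE

(storm) alone gives storm = 1.
(east') alone gives east = 0.
(gold) alone gives gold = 1.
That conflicts with the unit clause (gold').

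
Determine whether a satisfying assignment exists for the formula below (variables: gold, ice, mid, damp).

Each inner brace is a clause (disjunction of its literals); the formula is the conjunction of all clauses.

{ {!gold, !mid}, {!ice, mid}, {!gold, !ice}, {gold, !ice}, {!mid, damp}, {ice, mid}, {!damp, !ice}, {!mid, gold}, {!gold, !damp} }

Unsatisfiable

Try gold = false.
The clause (!ice) is unit, so ice = false.
The clause (mid) is unit, so mid = true.
But (!mid) is also a unit clause — contradiction.
So gold must be the other value — set gold = true.
The clause (!mid) is unit, so mid = false.
The clause (!ice) is unit, so ice = false.
But (ice) is also a unit clause — contradiction.
Neither gold = true nor gold = false works.
No assignment satisfies every clause.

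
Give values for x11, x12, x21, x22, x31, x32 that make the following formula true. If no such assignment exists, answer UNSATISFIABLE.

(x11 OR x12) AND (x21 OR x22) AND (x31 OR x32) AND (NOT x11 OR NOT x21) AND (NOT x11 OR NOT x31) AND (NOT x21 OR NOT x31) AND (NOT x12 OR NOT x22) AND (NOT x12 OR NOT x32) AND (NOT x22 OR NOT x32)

UNSATISFIABLE

Branch on x11: set x11 = true.
(NOT x21) alone gives x21 = false.
(x22) alone gives x22 = true.
(NOT x31) alone gives x31 = false.
(x32) alone gives x32 = true.
That conflicts with the unit clause (NOT x32).
Backtrack on x11: now try x11 = false.
(x12) alone gives x12 = true.
(NOT x22) alone gives x22 = false.
(x21) alone gives x21 = true.
(NOT x31) alone gives x31 = false.
(x32) alone gives x32 = true.
That conflicts with the unit clause (NOT x32).
Both values of x11 lead to a conflict.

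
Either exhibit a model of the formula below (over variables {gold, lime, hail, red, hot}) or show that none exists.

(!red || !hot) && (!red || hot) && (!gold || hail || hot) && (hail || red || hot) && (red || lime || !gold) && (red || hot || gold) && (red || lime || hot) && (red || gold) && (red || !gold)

Branch on red: set red = false.
(gold) alone gives gold = true.
But (!gold) is also a unit clause — contradiction.
That branch fails; take red = true instead.
(!hot) alone gives hot = false.
But (hot) is also a unit clause — contradiction.
Either choice for red ends in contradiction.

UNSATISFIABLE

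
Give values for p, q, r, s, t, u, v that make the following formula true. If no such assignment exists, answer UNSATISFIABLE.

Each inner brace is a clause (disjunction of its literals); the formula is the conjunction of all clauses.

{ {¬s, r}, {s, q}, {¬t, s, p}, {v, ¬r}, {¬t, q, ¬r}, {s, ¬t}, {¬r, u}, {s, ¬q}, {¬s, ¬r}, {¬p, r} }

UNSATISFIABLE

Branch on s: set s = False.
(q) alone gives q = True.
That conflicts with the unit clause (¬q).
Undo s and try s = True.
(r) alone gives r = True.
That conflicts with the unit clause (¬r).
Neither s = True nor s = False works.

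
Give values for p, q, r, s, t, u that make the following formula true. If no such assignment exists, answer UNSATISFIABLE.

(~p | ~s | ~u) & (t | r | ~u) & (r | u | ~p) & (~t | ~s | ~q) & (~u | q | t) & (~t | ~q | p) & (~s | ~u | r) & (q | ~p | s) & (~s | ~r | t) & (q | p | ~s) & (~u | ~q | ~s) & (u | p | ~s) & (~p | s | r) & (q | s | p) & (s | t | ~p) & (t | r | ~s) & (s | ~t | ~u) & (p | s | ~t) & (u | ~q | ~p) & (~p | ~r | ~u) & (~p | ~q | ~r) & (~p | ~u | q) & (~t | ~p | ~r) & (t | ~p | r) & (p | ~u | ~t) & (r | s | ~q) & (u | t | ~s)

Branch on p: set p = 0.
Branch on t: set t = 0.
Branch on r: set r = 1.
(~s) alone gives s = 0.
(q) alone gives q = 1.
Every clause is now satisfied; u is unconstrained.

p=0, q=1, r=1, s=0, t=0, u=1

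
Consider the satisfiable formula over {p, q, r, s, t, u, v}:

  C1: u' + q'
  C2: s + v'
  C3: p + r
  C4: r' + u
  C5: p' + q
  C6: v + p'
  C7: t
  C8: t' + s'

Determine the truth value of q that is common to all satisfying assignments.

Suppose q = 1.
Unit clause (u') forces u = 0.
Unit clause (r') forces r = 0.
Unit clause (p) forces p = 1.
Unit clause (v) forces v = 1.
Unit clause (s) forces s = 1.
Unit clause (t) forces t = 1.
But (t') is also a unit clause — contradiction.
So every satisfying assignment has q = False.

False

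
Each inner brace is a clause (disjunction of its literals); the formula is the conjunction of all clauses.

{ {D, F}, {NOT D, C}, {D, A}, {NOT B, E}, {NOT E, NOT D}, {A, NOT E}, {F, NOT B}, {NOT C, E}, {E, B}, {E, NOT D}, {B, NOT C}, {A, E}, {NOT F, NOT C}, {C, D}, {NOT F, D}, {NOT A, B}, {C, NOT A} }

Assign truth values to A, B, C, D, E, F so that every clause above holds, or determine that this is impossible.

Branch on D: set D = true.
(C) alone gives C = true.
(NOT E) alone gives E = false.
Now (E) is unsatisfied and unit — conflict.
Undo D and try D = false.
(F) alone gives F = true.
Now (NOT F) is unsatisfied and unit — conflict.
Neither D = true nor D = false works.

UNSATISFIABLE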